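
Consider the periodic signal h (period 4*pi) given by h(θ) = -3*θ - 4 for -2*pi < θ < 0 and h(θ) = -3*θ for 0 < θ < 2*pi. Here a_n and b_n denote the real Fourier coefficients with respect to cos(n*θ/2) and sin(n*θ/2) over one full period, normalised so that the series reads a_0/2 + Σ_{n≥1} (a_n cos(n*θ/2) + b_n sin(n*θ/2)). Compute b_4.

3

b_4 = (1/(2*pi)) ∫_{-2*pi}^{2*pi} h(θ) sin(2*θ) dθ.
Split the integral at the breakpoints.
Integrating by parts (boundary term plus one more integral), an antiderivative of (-3*θ - 4) sin(2*θ) is 3*θ*cos(2*θ)/2 - 3*sin(2*θ)/4 + 2*cos(2*θ); evaluating from -2*pi to 0: ∫_{-2*pi}^{0} (-3*θ - 4) sin(2*θ) dθ = (2) - (2 - 3*pi) = 3*pi.
Integrating by parts (boundary term plus one more integral), an antiderivative of (-3*θ) sin(2*θ) is 3*θ*cos(2*θ)/2 - 3*sin(2*θ)/4; evaluating from 0 to 2*pi: ∫_{0}^{2*pi} (-3*θ) sin(2*θ) dθ = (3*pi) - (0) = 3*pi.
Summing the pieces and multiplying by (1/(2*pi)) gives b_4 = 3.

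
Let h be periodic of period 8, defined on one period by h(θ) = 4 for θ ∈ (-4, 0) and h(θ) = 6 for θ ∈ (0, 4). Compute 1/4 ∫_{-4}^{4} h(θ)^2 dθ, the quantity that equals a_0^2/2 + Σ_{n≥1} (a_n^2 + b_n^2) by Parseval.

52

1/4 ∫_{-4}^{4} h(θ)^2 dθ = 1/4 · (208) = 52.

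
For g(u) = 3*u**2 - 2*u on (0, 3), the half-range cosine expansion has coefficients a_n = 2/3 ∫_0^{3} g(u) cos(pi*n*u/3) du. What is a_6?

a_6 = 2/3 ∫_0^{3} (3*u**2 - 2*u) cos(2*pi*u) du.
Integrating by parts twice (tabular method), an antiderivative of (3*u**2 - 2*u) cos(2*pi*u) is 3*u**2*sin(2*pi*u)/(2*pi) - u*sin(2*pi*u)/pi + 3*u*cos(2*pi*u)/(2*pi**2) - 3*sin(2*pi*u)/(4*pi**3) - cos(2*pi*u)/(2*pi**2); evaluating from 0 to 3: ∫_{0}^{3} (3*u**2 - 2*u) cos(2*pi*u) du = (4/pi**2) - (-1/(2*pi**2)) = 9/(2*pi**2).
Hence a_6 = (2/3)·(9/(2*pi**2)) = 3/pi**2.

3/pi**2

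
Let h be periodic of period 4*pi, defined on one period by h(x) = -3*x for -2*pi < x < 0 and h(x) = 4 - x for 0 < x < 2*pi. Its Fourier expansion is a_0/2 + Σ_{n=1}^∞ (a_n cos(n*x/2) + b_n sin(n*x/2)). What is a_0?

4 + 2*pi

a_0 = (1/(2*pi)) ∫_{-2*pi}^{2*pi} h(x) dx = (1/(2*pi)) · (4*pi*(2 + pi)) = 4 + 2*pi.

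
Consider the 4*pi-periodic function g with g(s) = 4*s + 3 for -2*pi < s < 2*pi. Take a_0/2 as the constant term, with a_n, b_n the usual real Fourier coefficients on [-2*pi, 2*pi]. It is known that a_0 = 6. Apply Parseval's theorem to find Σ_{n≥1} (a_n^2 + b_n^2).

Parseval: a_0^2/2 + Σ_{n≥1} (a_n^2+b_n^2) = (1/(2*pi)) ∫_{-2*pi}^{2*pi} g(s)^2 ds = 18 + 128*pi**2/3.
Subtract a_0^2/2 = 18: Σ (a_n^2+b_n^2) = 128*pi**2/3.

128*pi**2/3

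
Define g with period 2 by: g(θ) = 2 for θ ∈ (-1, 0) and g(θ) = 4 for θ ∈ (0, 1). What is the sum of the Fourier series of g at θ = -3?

θ = -3 differs from θ = -1 by -1 full period(s), and the series is 2-periodic.
At θ = -1 the one-sided limits are g(-1^-) = 4 and g(-1^+) = 2.
By Dirichlet's theorem the series converges to their average, [(4) + (2)]/2 = 3.

3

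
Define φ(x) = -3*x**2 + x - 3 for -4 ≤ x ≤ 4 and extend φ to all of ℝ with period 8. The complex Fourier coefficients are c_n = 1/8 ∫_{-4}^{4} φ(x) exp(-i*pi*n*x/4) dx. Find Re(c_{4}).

-6/pi**2

Since φ is real-valued, Re(c_{4}) = 1/8 ∫_{-4}^{4} φ(x) cos(pi*x) dx = a_{4}/2.
Integrating by parts twice (tabular method), an antiderivative of (-3*x**2 + x - 3) cos(pi*x) is -3*x**2*sin(pi*x)/pi + x*sin(pi*x)/pi - 6*x*cos(pi*x)/pi**2 - 3*sin(pi*x)/pi + 6*sin(pi*x)/pi**3 + cos(pi*x)/pi**2; evaluating from -4 to 4: ∫_{-4}^{4} (-3*x**2 + x - 3) cos(pi*x) dx = (-23/pi**2) - (25/pi**2) = -48/pi**2.
Hence Re(c_{4}) = (1/8)·(-48/pi**2) = -6/pi**2.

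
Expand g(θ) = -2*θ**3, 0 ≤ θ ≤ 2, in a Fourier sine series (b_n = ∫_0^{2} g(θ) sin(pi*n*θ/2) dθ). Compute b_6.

8*(-1 + 6*pi**2)/(9*pi**3)

b_6 = ∫_0^{2} (-2*θ**3) sin(3*pi*θ) dθ.
Integrating by parts three times (tabular method), an antiderivative of (-2*θ**3) sin(3*pi*θ) is 2*θ**3*cos(3*pi*θ)/(3*pi) - 2*θ**2*sin(3*pi*θ)/(3*pi**2) - 4*θ*cos(3*pi*θ)/(9*pi**3) + 4*sin(3*pi*θ)/(27*pi**4); evaluating from 0 to 2: ∫_{0}^{2} (-2*θ**3) sin(3*pi*θ) dθ = (8*(-1 + 6*pi**2)/(9*pi**3)) - (0) = 8*(-1 + 6*pi**2)/(9*pi**3).
Hence b_6 = 8*(-1 + 6*pi**2)/(9*pi**3).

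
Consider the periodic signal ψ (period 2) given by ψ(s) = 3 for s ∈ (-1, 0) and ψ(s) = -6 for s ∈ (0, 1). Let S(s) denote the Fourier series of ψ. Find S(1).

-3/2

s = 1 differs from s = -1 by 1 full period(s), and the series is 2-periodic.
At s = -1 the one-sided limits are ψ(-1^-) = -6 and ψ(-1^+) = 3.
By Dirichlet's theorem the series converges to their average, [(-6) + (3)]/2 = -3/2.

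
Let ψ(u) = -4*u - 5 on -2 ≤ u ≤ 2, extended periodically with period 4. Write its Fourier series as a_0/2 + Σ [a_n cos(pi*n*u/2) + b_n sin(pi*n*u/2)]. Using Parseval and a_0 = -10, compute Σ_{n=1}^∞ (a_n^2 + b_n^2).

128/3

Parseval: a_0^2/2 + Σ_{n≥1} (a_n^2+b_n^2) = 1/2 ∫_{-2}^{2} ψ(u)^2 du = 278/3.
Subtract a_0^2/2 = 50: Σ (a_n^2+b_n^2) = 128/3.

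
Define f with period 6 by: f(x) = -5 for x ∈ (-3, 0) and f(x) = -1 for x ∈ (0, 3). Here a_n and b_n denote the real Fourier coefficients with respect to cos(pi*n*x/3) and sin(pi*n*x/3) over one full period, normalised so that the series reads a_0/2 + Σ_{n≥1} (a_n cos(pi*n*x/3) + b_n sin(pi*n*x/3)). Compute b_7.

8/(7*pi)

b_7 = 1/3 ∫_{-3}^{3} f(x) sin(7*pi*x/3) dx.
Split the integral at the breakpoints.
Directly, an antiderivative of (-5) sin(7*pi*x/3) is 15*cos(7*pi*x/3)/(7*pi); evaluating from -3 to 0: ∫_{-3}^{0} (-5) sin(7*pi*x/3) dx = (15/(7*pi)) - (-15/(7*pi)) = 30/(7*pi).
Directly, an antiderivative of (-1) sin(7*pi*x/3) is 3*cos(7*pi*x/3)/(7*pi); evaluating from 0 to 3: ∫_{0}^{3} (-1) sin(7*pi*x/3) dx = (-3/(7*pi)) - (3/(7*pi)) = -6/(7*pi).
Summing the pieces and multiplying by (1/3) gives b_7 = 8/(7*pi).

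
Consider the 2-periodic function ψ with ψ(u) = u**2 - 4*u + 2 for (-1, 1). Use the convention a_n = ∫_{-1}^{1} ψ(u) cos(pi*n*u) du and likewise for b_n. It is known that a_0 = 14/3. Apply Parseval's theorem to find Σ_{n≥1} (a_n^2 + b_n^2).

Parseval: a_0^2/2 + Σ_{n≥1} (a_n^2+b_n^2) = ∫_{-1}^{1} ψ(u)^2 du = 326/15.
Subtract a_0^2/2 = 98/9: Σ (a_n^2+b_n^2) = 488/45.

488/45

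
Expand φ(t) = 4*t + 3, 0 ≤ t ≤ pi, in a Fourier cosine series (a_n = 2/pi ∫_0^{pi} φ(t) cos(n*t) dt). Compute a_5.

-16/(25*pi)

a_5 = 2/pi ∫_0^{pi} (4*t + 3) cos(5*t) dt.
Integrating by parts (boundary term plus one more integral), an antiderivative of (4*t + 3) cos(5*t) is 4*t*sin(5*t)/5 + 3*sin(5*t)/5 + 4*cos(5*t)/25; evaluating from 0 to pi: ∫_{0}^{pi} (4*t + 3) cos(5*t) dt = (-4/25) - (4/25) = -8/25.
Hence a_5 = (2/pi)·(-8/25) = -16/(25*pi).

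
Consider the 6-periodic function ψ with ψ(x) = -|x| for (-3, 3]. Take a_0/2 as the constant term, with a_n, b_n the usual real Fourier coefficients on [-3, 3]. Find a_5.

a_5 = 1/3 ∫_{-3}^{3} ψ(x) cos(5*pi*x/3) dx.
ψ is even and cos(5*pi*x/3) is even, so the integrand is even and a_5 = 2/3 ∫_0^{3} ψ(x) cos(5*pi*x/3) dx.
Integrating by parts (boundary term plus one more integral), an antiderivative of (-x) cos(5*pi*x/3) is -3*x*sin(5*pi*x/3)/(5*pi) - 9*cos(5*pi*x/3)/(25*pi**2); evaluating from 0 to 3: ∫_{0}^{3} (-x) cos(5*pi*x/3) dx = (9/(25*pi**2)) - (-9/(25*pi**2)) = 18/(25*pi**2).
Hence a_5 = (2/3)·(18/(25*pi**2)) = 12/(25*pi**2).

12/(25*pi**2)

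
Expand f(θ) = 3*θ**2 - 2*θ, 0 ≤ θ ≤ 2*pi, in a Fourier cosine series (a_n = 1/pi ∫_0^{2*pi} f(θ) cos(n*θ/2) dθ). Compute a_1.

a_1 = 1/pi ∫_0^{2*pi} (3*θ**2 - 2*θ) cos(θ/2) dθ.
Integrating by parts twice (tabular method), an antiderivative of (3*θ**2 - 2*θ) cos(θ/2) is 6*θ**2*sin(θ/2) - 4*θ*sin(θ/2) + 24*θ*cos(θ/2) - 48*sin(θ/2) - 8*cos(θ/2); evaluating from 0 to 2*pi: ∫_{0}^{2*pi} (3*θ**2 - 2*θ) cos(θ/2) dθ = (8 - 48*pi) - (-8) = 16 - 48*pi.
Hence a_1 = (1/pi)·(16 - 48*pi) = -48 + 16/pi.

-48 + 16/pi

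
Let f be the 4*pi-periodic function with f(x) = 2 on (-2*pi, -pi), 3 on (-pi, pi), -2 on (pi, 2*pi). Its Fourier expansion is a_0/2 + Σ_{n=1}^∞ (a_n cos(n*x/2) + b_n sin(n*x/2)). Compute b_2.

b_2 = (1/(2*pi)) ∫_{-2*pi}^{2*pi} f(x) sin(x) dx.
Split the integral at the breakpoints.
Directly, an antiderivative of (2) sin(x) is -2*cos(x); evaluating from -2*pi to -pi: ∫_{-2*pi}^{-pi} (2) sin(x) dx = (2) - (-2) = 4.
Directly, an antiderivative of (3) sin(x) is -3*cos(x); evaluating from -pi to pi: ∫_{-pi}^{pi} (3) sin(x) dx = (3) - (3) = 0.
Directly, an antiderivative of (-2) sin(x) is 2*cos(x); evaluating from pi to 2*pi: ∫_{pi}^{2*pi} (-2) sin(x) dx = (2) - (-2) = 4.
Summing the pieces and multiplying by (1/(2*pi)) gives b_2 = 4/pi.

4/pi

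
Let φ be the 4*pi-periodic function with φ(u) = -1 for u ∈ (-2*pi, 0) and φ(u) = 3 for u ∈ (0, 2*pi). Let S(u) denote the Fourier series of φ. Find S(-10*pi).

u = -10*pi differs from u = -2*pi by -2 full period(s), and the series is 4*pi-periodic.
At u = -2*pi the one-sided limits are φ(-2*pi^-) = 3 and φ(-2*pi^+) = -1.
By Dirichlet's theorem the series converges to their average, [(3) + (-1)]/2 = 1.

1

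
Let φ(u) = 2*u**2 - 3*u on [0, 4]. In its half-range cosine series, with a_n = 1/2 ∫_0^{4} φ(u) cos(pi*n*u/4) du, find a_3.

a_3 = 1/2 ∫_0^{4} (2*u**2 - 3*u) cos(3*pi*u/4) du.
Integrating by parts twice (tabular method), an antiderivative of (2*u**2 - 3*u) cos(3*pi*u/4) is 8*u**2*sin(3*pi*u/4)/(3*pi) - 4*u*sin(3*pi*u/4)/pi + 64*u*cos(3*pi*u/4)/(9*pi**2) - 256*sin(3*pi*u/4)/(27*pi**3) - 16*cos(3*pi*u/4)/(3*pi**2); evaluating from 0 to 4: ∫_{0}^{4} (2*u**2 - 3*u) cos(3*pi*u/4) du = (-208/(9*pi**2)) - (-16/(3*pi**2)) = -160/(9*pi**2).
Hence a_3 = (1/2)·(-160/(9*pi**2)) = -80/(9*pi**2).

-80/(9*pi**2)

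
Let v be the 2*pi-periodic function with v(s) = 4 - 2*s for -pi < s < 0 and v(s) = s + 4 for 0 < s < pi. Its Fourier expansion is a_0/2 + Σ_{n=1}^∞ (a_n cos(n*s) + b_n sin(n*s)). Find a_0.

a_0 = 1/pi ∫_{-pi}^{pi} v(s) ds = 1/pi · (pi*(3*pi + 16)/2) = 3*pi/2 + 8.

3*pi/2 + 8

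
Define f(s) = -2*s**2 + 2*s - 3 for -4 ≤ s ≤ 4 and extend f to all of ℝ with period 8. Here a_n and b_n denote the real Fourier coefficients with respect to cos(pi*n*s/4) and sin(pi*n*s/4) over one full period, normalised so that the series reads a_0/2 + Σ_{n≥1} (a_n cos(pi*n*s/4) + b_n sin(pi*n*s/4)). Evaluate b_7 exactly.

b_7 = 1/4 ∫_{-4}^{4} f(s) sin(7*pi*s/4) ds.
Integrating by parts twice (tabular method), an antiderivative of (-2*s**2 + 2*s - 3) sin(7*pi*s/4) is 8*s**2*cos(7*pi*s/4)/(7*pi) - 64*s*sin(7*pi*s/4)/(49*pi**2) - 8*s*cos(7*pi*s/4)/(7*pi) + 32*sin(7*pi*s/4)/(49*pi**2) - 256*cos(7*pi*s/4)/(343*pi**3) + 12*cos(7*pi*s/4)/(7*pi); evaluating from -4 to 4: ∫_{-4}^{4} (-2*s**2 + 2*s - 3) sin(7*pi*s/4) ds = (4*(64 - 1323*pi**2)/(343*pi**3)) - (4*(64 - 2107*pi**2)/(343*pi**3)) = 64/(7*pi).
Hence b_7 = (1/4)·(64/(7*pi)) = 16/(7*pi).

16/(7*pi)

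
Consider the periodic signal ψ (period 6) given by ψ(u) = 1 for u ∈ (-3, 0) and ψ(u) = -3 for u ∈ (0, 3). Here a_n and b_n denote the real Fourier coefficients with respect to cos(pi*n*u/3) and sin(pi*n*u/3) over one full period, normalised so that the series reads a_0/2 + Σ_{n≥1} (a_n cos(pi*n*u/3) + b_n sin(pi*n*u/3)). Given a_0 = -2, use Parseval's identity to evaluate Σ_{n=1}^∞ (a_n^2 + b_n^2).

Parseval: a_0^2/2 + Σ_{n≥1} (a_n^2+b_n^2) = 1/3 ∫_{-3}^{3} ψ(u)^2 du = 10.
Subtract a_0^2/2 = 2: Σ (a_n^2+b_n^2) = 8.

8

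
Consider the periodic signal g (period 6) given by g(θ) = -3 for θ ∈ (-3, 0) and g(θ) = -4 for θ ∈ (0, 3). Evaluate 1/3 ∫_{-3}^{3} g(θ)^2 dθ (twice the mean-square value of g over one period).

25

1/3 ∫_{-3}^{3} g(θ)^2 dθ = 1/3 · (75) = 25.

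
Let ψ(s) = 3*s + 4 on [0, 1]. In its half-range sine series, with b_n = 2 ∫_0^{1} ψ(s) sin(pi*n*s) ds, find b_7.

b_7 = 2 ∫_0^{1} (3*s + 4) sin(7*pi*s) ds.
Integrating by parts (boundary term plus one more integral), an antiderivative of (3*s + 4) sin(7*pi*s) is -3*s*cos(7*pi*s)/(7*pi) + 3*sin(7*pi*s)/(49*pi**2) - 4*cos(7*pi*s)/(7*pi); evaluating from 0 to 1: ∫_{0}^{1} (3*s + 4) sin(7*pi*s) ds = (1/pi) - (-4/(7*pi)) = 11/(7*pi).
Hence b_7 = 2·(11/(7*pi)) = 22/(7*pi).

22/(7*pi)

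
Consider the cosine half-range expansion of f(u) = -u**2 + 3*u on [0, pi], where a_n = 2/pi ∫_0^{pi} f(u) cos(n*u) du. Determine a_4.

-1/4

a_4 = 2/pi ∫_0^{pi} (-u**2 + 3*u) cos(4*u) du.
Integrating by parts twice (tabular method), an antiderivative of (-u**2 + 3*u) cos(4*u) is -u**2*sin(4*u)/4 + 3*u*sin(4*u)/4 - u*cos(4*u)/8 + sin(4*u)/32 + 3*cos(4*u)/16; evaluating from 0 to pi: ∫_{0}^{pi} (-u**2 + 3*u) cos(4*u) du = (3/16 - pi/8) - (3/16) = -pi/8.
Hence a_4 = (2/pi)·(-pi/8) = -1/4.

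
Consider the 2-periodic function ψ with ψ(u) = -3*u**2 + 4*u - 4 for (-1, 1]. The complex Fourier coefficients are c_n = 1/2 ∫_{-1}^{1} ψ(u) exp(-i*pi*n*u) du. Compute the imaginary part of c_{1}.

-4/pi

Since ψ is real-valued, Im(c_{1}) = -1/2 ∫_{-1}^{1} ψ(u) sin(pi*u) du = -b_{1}/2.
Integrating by parts twice (tabular method), an antiderivative of (-3*u**2 + 4*u - 4) sin(pi*u) is 3*u**2*cos(pi*u)/pi - 6*u*sin(pi*u)/pi**2 - 4*u*cos(pi*u)/pi + 4*sin(pi*u)/pi**2 - 6*cos(pi*u)/pi**3 + 4*cos(pi*u)/pi; evaluating from -1 to 1: ∫_{-1}^{1} (-3*u**2 + 4*u - 4) sin(pi*u) du = (-3/pi + 6/pi**3) - (-11/pi + 6/pi**3) = 8/pi.
Hence Im(c_{1}) = (-1/2)·(8/pi) = -4/pi.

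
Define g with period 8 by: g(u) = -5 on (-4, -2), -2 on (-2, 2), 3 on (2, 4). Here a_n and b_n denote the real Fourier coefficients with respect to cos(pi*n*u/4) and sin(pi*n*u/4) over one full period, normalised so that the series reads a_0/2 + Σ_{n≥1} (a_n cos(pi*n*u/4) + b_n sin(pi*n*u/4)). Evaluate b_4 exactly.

0

b_4 = 1/4 ∫_{-4}^{4} g(u) sin(pi*u) du.
Split the integral at the breakpoints.
Directly, an antiderivative of (-5) sin(pi*u) is 5*cos(pi*u)/pi; evaluating from -4 to -2: ∫_{-4}^{-2} (-5) sin(pi*u) du = (5/pi) - (5/pi) = 0.
Directly, an antiderivative of (-2) sin(pi*u) is 2*cos(pi*u)/pi; evaluating from -2 to 2: ∫_{-2}^{2} (-2) sin(pi*u) du = (2/pi) - (2/pi) = 0.
Directly, an antiderivative of (3) sin(pi*u) is -3*cos(pi*u)/pi; evaluating from 2 to 4: ∫_{2}^{4} (3) sin(pi*u) du = (-3/pi) - (-3/pi) = 0.
Summing the pieces and multiplying by (1/4) gives b_4 = 0.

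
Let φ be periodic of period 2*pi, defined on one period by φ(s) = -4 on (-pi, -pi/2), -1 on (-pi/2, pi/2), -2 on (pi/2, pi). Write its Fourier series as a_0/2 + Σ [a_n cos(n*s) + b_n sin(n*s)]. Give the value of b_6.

-2/(3*pi)

b_6 = 1/pi ∫_{-pi}^{pi} φ(s) sin(6*s) ds.
Split the integral at the breakpoints.
Directly, an antiderivative of (-4) sin(6*s) is 2*cos(6*s)/3; evaluating from -pi to -pi/2: ∫_{-pi}^{-pi/2} (-4) sin(6*s) ds = (-2/3) - (2/3) = -4/3.
Directly, an antiderivative of (-1) sin(6*s) is cos(6*s)/6; evaluating from -pi/2 to pi/2: ∫_{-pi/2}^{pi/2} (-1) sin(6*s) ds = (-1/6) - (-1/6) = 0.
Directly, an antiderivative of (-2) sin(6*s) is cos(6*s)/3; evaluating from pi/2 to pi: ∫_{pi/2}^{pi} (-2) sin(6*s) ds = (1/3) - (-1/3) = 2/3.
Summing the pieces and multiplying by (1/pi) gives b_6 = -2/(3*pi).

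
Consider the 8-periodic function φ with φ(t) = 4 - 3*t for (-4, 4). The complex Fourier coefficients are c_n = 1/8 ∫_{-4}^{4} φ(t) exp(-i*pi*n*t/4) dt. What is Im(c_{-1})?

Since φ is real-valued, Im(c_{-1}) = -1/8 ∫_{-4}^{4} φ(t) sin(-pi*t/4) dt = b_{1}/2.
Integrating by parts (boundary term plus one more integral), an antiderivative of (4 - 3*t) sin(-pi*t/4) is -12*t*cos(pi*t/4)/pi + 48*sin(pi*t/4)/pi**2 + 16*cos(pi*t/4)/pi; evaluating from -4 to 4: ∫_{-4}^{4} (4 - 3*t) sin(-pi*t/4) dt = (32/pi) - (-64/pi) = 96/pi.
Hence Im(c_{-1}) = (-1/8)·(96/pi) = -12/pi.

-12/pi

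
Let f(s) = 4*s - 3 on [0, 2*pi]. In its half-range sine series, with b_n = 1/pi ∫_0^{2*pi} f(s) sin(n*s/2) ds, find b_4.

b_4 = 1/pi ∫_0^{2*pi} (4*s - 3) sin(2*s) ds.
Integrating by parts (boundary term plus one more integral), an antiderivative of (4*s - 3) sin(2*s) is -2*s*cos(2*s) + sin(2*s) + 3*cos(2*s)/2; evaluating from 0 to 2*pi: ∫_{0}^{2*pi} (4*s - 3) sin(2*s) ds = (3/2 - 4*pi) - (3/2) = -4*pi.
Hence b_4 = (1/pi)·(-4*pi) = -4.

-4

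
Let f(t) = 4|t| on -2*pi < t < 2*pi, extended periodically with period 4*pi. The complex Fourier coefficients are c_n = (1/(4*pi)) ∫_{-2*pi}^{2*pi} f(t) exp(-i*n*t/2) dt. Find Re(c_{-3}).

Since f is real-valued, Re(c_{-3}) = (1/(4*pi)) ∫_{-2*pi}^{2*pi} f(t) cos(-3*t/2) dt = a_{3}/2.
f is even and cos(-3*t/2) is even, so the integrand is even: ∫_{-2*pi}^{2*pi} f(t) cos(-3*t/2) dt = 2∫_0^{2*pi} f(t) cos(-3*t/2) dt.
Integrating by parts (boundary term plus one more integral), an antiderivative of (4*t) cos(-3*t/2) is 8*t*sin(3*t/2)/3 + 16*cos(3*t/2)/9; evaluating from 0 to 2*pi: ∫_{0}^{2*pi} (4*t) cos(-3*t/2) dt = (-16/9) - (16/9) = -32/9.
So ∫_{-2*pi}^{2*pi} f(t) cos(-3*t/2) dt = -64/9.
Hence Re(c_{-3}) = (1/(4*pi))·(-64/9) = -16/(9*pi).

-16/(9*pi)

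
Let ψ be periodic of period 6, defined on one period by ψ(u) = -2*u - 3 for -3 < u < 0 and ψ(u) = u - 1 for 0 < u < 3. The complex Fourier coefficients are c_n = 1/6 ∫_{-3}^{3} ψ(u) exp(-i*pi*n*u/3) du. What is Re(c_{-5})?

Since ψ is real-valued, Re(c_{-5}) = 1/6 ∫_{-3}^{3} ψ(u) cos(-5*pi*u/3) du = a_{5}/2.
Split the integral at the breakpoints.
Integrating by parts (boundary term plus one more integral), an antiderivative of (-2*u - 3) cos(-5*pi*u/3) is -6*u*sin(5*pi*u/3)/(5*pi) - 9*sin(5*pi*u/3)/(5*pi) - 18*cos(5*pi*u/3)/(25*pi**2); evaluating from -3 to 0: ∫_{-3}^{0} (-2*u - 3) cos(-5*pi*u/3) du = (-18/(25*pi**2)) - (18/(25*pi**2)) = -36/(25*pi**2).
Integrating by parts (boundary term plus one more integral), an antiderivative of (u - 1) cos(-5*pi*u/3) is 3*u*sin(5*pi*u/3)/(5*pi) - 3*sin(5*pi*u/3)/(5*pi) + 9*cos(5*pi*u/3)/(25*pi**2); evaluating from 0 to 3: ∫_{0}^{3} (u - 1) cos(-5*pi*u/3) du = (-9/(25*pi**2)) - (9/(25*pi**2)) = -18/(25*pi**2).
So ∫_{-3}^{3} ψ(u) cos(-5*pi*u/3) du = -54/(25*pi**2).
Hence Re(c_{-5}) = (1/6)·(-54/(25*pi**2)) = -9/(25*pi**2).

-9/(25*pi**2)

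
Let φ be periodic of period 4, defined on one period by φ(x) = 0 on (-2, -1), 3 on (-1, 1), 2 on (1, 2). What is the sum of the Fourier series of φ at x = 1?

At x = 1 the one-sided limits are φ(1^-) = 3 and φ(1^+) = 2.
By Dirichlet's theorem the series converges to their average, [(3) + (2)]/2 = 5/2.

5/2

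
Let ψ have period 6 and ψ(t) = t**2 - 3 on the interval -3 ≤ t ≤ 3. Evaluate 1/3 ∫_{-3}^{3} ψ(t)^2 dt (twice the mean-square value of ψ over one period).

1/3 ∫_{-3}^{3} ψ(t)^2 dt = 1/3 · (216/5) = 72/5.

72/5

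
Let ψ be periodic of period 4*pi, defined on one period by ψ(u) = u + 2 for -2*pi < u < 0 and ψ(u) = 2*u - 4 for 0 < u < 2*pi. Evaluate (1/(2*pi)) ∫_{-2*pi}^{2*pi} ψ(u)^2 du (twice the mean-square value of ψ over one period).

(1/(2*pi)) ∫_{-2*pi}^{2*pi} ψ(u)^2 du = (1/(2*pi)) · (40*pi*(-3*pi + 3 + pi**2)/3) = -20*pi + 20 + 20*pi**2/3.

-20*pi + 20 + 20*pi**2/3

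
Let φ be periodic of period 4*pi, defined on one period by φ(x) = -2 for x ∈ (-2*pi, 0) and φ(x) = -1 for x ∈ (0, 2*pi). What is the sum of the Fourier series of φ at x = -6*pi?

x = -6*pi differs from x = -2*pi by -1 full period(s), and the series is 4*pi-periodic.
At x = -2*pi the one-sided limits are φ(-2*pi^-) = -1 and φ(-2*pi^+) = -2.
By Dirichlet's theorem the series converges to their average, [(-1) + (-2)]/2 = -3/2.

-3/2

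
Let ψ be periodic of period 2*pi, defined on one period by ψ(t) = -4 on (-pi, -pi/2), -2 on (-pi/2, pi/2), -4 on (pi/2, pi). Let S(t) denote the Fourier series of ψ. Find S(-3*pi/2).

t = -3*pi/2 differs from t = pi/2 by -1 full period(s), and the series is 2*pi-periodic.
At t = pi/2 the one-sided limits are ψ(pi/2^-) = -2 and ψ(pi/2^+) = -4.
By Dirichlet's theorem the series converges to their average, [(-2) + (-4)]/2 = -3.

-3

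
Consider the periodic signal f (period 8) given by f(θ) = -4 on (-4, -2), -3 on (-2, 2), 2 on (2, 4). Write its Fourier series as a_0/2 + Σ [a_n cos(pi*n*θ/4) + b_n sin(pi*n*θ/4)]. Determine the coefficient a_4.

0

a_4 = 1/4 ∫_{-4}^{4} f(θ) cos(pi*θ) dθ.
Split the integral at the breakpoints.
Directly, an antiderivative of (-4) cos(pi*θ) is -4*sin(pi*θ)/pi; evaluating from -4 to -2: ∫_{-4}^{-2} (-4) cos(pi*θ) dθ = (0) - (0) = 0.
Directly, an antiderivative of (-3) cos(pi*θ) is -3*sin(pi*θ)/pi; evaluating from -2 to 2: ∫_{-2}^{2} (-3) cos(pi*θ) dθ = (0) - (0) = 0.
Directly, an antiderivative of (2) cos(pi*θ) is 2*sin(pi*θ)/pi; evaluating from 2 to 4: ∫_{2}^{4} (2) cos(pi*θ) dθ = (0) - (0) = 0.
Summing the pieces and multiplying by (1/4) gives a_4 = 0.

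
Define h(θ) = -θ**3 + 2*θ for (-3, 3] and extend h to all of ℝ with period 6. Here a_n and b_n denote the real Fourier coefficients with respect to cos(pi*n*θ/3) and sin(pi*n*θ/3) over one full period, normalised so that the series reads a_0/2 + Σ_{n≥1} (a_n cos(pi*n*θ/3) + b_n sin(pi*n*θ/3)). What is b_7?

-6/pi + 324/(343*pi**3)

b_7 = 1/3 ∫_{-3}^{3} h(θ) sin(7*pi*θ/3) dθ.
h is odd and sin(7*pi*θ/3) is odd, so the integrand is even and b_7 = 2/3 ∫_0^{3} h(θ) sin(7*pi*θ/3) dθ.
Integrating by parts three times (tabular method), an antiderivative of (-θ**3 + 2*θ) sin(7*pi*θ/3) is 3*θ**3*cos(7*pi*θ/3)/(7*pi) - 27*θ**2*sin(7*pi*θ/3)/(49*pi**2) - 6*θ*cos(7*pi*θ/3)/(7*pi) - 162*θ*cos(7*pi*θ/3)/(343*pi**3) + 486*sin(7*pi*θ/3)/(2401*pi**4) + 18*sin(7*pi*θ/3)/(49*pi**2); evaluating from 0 to 3: ∫_{0}^{3} (-θ**3 + 2*θ) sin(7*pi*θ/3) dθ = (-9/pi + 486/(343*pi**3)) - (0) = -9/pi + 486/(343*pi**3).
Hence b_7 = (2/3)·(-9/pi + 486/(343*pi**3)) = -6/pi + 324/(343*pi**3).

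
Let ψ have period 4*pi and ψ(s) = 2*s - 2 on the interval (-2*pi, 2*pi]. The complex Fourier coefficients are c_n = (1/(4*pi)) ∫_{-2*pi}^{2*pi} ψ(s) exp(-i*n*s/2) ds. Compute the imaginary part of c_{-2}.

Since ψ is real-valued, Im(c_{-2}) = -(1/(4*pi)) ∫_{-2*pi}^{2*pi} ψ(s) sin(-s) ds = b_{2}/2.
Integrating by parts (boundary term plus one more integral), an antiderivative of (2*s - 2) sin(-s) is 2*s*cos(s) - 2*sin(s) - 2*cos(s); evaluating from -2*pi to 2*pi: ∫_{-2*pi}^{2*pi} (2*s - 2) sin(-s) ds = (-2 + 4*pi) - (-4*pi - 2) = 8*pi.
Hence Im(c_{-2}) = (-1/(4*pi))·(8*pi) = -2.

-2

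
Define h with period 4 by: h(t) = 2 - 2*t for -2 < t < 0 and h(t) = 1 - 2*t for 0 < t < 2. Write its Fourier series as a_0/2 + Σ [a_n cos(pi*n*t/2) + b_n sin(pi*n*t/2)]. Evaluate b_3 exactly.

-10/(3*pi)

b_3 = 1/2 ∫_{-2}^{2} h(t) sin(3*pi*t/2) dt.
Split the integral at the breakpoints.
Integrating by parts (boundary term plus one more integral), an antiderivative of (2 - 2*t) sin(3*pi*t/2) is 4*t*cos(3*pi*t/2)/(3*pi) - 8*sin(3*pi*t/2)/(9*pi**2) - 4*cos(3*pi*t/2)/(3*pi); evaluating from -2 to 0: ∫_{-2}^{0} (2 - 2*t) sin(3*pi*t/2) dt = (-4/(3*pi)) - (4/pi) = -16/(3*pi).
Integrating by parts (boundary term plus one more integral), an antiderivative of (1 - 2*t) sin(3*pi*t/2) is 4*t*cos(3*pi*t/2)/(3*pi) - 8*sin(3*pi*t/2)/(9*pi**2) - 2*cos(3*pi*t/2)/(3*pi); evaluating from 0 to 2: ∫_{0}^{2} (1 - 2*t) sin(3*pi*t/2) dt = (-2/pi) - (-2/(3*pi)) = -4/(3*pi).
Summing the pieces and multiplying by (1/2) gives b_3 = -10/(3*pi).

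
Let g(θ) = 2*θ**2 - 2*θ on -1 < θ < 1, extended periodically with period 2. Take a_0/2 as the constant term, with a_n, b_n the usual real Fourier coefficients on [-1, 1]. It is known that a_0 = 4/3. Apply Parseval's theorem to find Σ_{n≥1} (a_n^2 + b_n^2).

Parseval: a_0^2/2 + Σ_{n≥1} (a_n^2+b_n^2) = ∫_{-1}^{1} g(θ)^2 dθ = 64/15.
Subtract a_0^2/2 = 8/9: Σ (a_n^2+b_n^2) = 152/45.

152/45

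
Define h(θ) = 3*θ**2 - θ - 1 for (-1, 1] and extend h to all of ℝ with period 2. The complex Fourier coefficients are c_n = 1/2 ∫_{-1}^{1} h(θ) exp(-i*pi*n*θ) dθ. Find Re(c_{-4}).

3/(8*pi**2)

Since h is real-valued, Re(c_{-4}) = 1/2 ∫_{-1}^{1} h(θ) cos(-4*pi*θ) dθ = a_{4}/2.
Integrating by parts twice (tabular method), an antiderivative of (3*θ**2 - θ - 1) cos(-4*pi*θ) is 3*θ**2*sin(4*pi*θ)/(4*pi) - θ*sin(4*pi*θ)/(4*pi) + 3*θ*cos(4*pi*θ)/(8*pi**2) - sin(4*pi*θ)/(4*pi) - 3*sin(4*pi*θ)/(32*pi**3) - cos(4*pi*θ)/(16*pi**2); evaluating from -1 to 1: ∫_{-1}^{1} (3*θ**2 - θ - 1) cos(-4*pi*θ) dθ = (5/(16*pi**2)) - (-7/(16*pi**2)) = 3/(4*pi**2).
Hence Re(c_{-4}) = (1/2)·(3/(4*pi**2)) = 3/(8*pi**2).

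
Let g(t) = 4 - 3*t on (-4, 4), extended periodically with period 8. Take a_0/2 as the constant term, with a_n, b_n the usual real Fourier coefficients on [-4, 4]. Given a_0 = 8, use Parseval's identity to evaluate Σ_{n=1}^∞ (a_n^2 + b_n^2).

Parseval: a_0^2/2 + Σ_{n≥1} (a_n^2+b_n^2) = 1/4 ∫_{-4}^{4} g(t)^2 dt = 128.
Subtract a_0^2/2 = 32: Σ (a_n^2+b_n^2) = 96.

96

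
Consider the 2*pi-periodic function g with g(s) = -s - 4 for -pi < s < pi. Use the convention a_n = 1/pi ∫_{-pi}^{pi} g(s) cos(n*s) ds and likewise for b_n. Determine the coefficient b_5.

b_5 = 1/pi ∫_{-pi}^{pi} g(s) sin(5*s) ds.
Integrating by parts (boundary term plus one more integral), an antiderivative of (-s - 4) sin(5*s) is s*cos(5*s)/5 - sin(5*s)/25 + 4*cos(5*s)/5; evaluating from -pi to pi: ∫_{-pi}^{pi} (-s - 4) sin(5*s) ds = (-4/5 - pi/5) - (-4/5 + pi/5) = -2*pi/5.
Hence b_5 = (1/pi)·(-2*pi/5) = -2/5.

-2/5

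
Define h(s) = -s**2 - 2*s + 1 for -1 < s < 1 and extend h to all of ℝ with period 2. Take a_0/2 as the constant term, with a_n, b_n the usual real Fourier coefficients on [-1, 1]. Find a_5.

a_5 = ∫_{-1}^{1} h(s) cos(5*pi*s) ds.
Integrating by parts twice (tabular method), an antiderivative of (-s**2 - 2*s + 1) cos(5*pi*s) is -s**2*sin(5*pi*s)/(5*pi) - 2*s*sin(5*pi*s)/(5*pi) - 2*s*cos(5*pi*s)/(25*pi**2) + 2*sin(5*pi*s)/(125*pi**3) + sin(5*pi*s)/(5*pi) - 2*cos(5*pi*s)/(25*pi**2); evaluating from -1 to 1: ∫_{-1}^{1} (-s**2 - 2*s + 1) cos(5*pi*s) ds = (4/(25*pi**2)) - (0) = 4/(25*pi**2).
Hence a_5 = 4/(25*pi**2).

4/(25*pi**2)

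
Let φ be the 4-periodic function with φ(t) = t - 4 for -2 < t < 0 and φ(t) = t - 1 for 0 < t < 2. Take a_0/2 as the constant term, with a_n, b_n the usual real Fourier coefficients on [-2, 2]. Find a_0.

-5

a_0 = 1/2 ∫_{-2}^{2} φ(t) dt = 1/2 · (-10) = -5.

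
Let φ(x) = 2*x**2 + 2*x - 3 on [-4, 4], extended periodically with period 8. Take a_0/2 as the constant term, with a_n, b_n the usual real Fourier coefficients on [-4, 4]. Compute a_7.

-128/(49*pi**2)

a_7 = 1/4 ∫_{-4}^{4} φ(x) cos(7*pi*x/4) dx.
Integrating by parts twice (tabular method), an antiderivative of (2*x**2 + 2*x - 3) cos(7*pi*x/4) is 8*x**2*sin(7*pi*x/4)/(7*pi) + 8*x*sin(7*pi*x/4)/(7*pi) + 64*x*cos(7*pi*x/4)/(49*pi**2) - 12*sin(7*pi*x/4)/(7*pi) - 256*sin(7*pi*x/4)/(343*pi**3) + 32*cos(7*pi*x/4)/(49*pi**2); evaluating from -4 to 4: ∫_{-4}^{4} (2*x**2 + 2*x - 3) cos(7*pi*x/4) dx = (-288/(49*pi**2)) - (32/(7*pi**2)) = -512/(49*pi**2).
Hence a_7 = (1/4)·(-512/(49*pi**2)) = -128/(49*pi**2).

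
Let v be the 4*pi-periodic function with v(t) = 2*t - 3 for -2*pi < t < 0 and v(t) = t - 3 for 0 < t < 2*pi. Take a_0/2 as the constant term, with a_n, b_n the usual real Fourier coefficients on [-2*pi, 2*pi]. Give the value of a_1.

4/pi

a_1 = (1/(2*pi)) ∫_{-2*pi}^{2*pi} v(t) cos(t/2) dt.
Split the integral at the breakpoints.
Integrating by parts (boundary term plus one more integral), an antiderivative of (2*t - 3) cos(t/2) is 4*t*sin(t/2) - 6*sin(t/2) + 8*cos(t/2); evaluating from -2*pi to 0: ∫_{-2*pi}^{0} (2*t - 3) cos(t/2) dt = (8) - (-8) = 16.
Integrating by parts (boundary term plus one more integral), an antiderivative of (t - 3) cos(t/2) is 2*t*sin(t/2) - 6*sin(t/2) + 4*cos(t/2); evaluating from 0 to 2*pi: ∫_{0}^{2*pi} (t - 3) cos(t/2) dt = (-4) - (4) = -8.
Summing the pieces and multiplying by (1/(2*pi)) gives a_1 = 4/pi.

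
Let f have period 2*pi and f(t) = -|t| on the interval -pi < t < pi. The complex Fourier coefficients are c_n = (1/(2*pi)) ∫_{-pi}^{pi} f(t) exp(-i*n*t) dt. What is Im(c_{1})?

Since f is real-valued, Im(c_{1}) = -(1/(2*pi)) ∫_{-pi}^{pi} f(t) sin(t) dt = -b_{1}/2.
(f is even, so the integrand is odd over a symmetric interval and the integral vanishes.)

0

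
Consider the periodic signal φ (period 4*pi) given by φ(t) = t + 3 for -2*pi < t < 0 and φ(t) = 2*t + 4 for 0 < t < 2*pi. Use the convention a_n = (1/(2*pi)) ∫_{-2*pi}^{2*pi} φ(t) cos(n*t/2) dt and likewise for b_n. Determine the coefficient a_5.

a_5 = (1/(2*pi)) ∫_{-2*pi}^{2*pi} φ(t) cos(5*t/2) dt.
Split the integral at the breakpoints.
Integrating by parts (boundary term plus one more integral), an antiderivative of (t + 3) cos(5*t/2) is 2*t*sin(5*t/2)/5 + 6*sin(5*t/2)/5 + 4*cos(5*t/2)/25; evaluating from -2*pi to 0: ∫_{-2*pi}^{0} (t + 3) cos(5*t/2) dt = (4/25) - (-4/25) = 8/25.
Integrating by parts (boundary term plus one more integral), an antiderivative of (2*t + 4) cos(5*t/2) is 4*t*sin(5*t/2)/5 + 8*sin(5*t/2)/5 + 8*cos(5*t/2)/25; evaluating from 0 to 2*pi: ∫_{0}^{2*pi} (2*t + 4) cos(5*t/2) dt = (-8/25) - (8/25) = -16/25.
Summing the pieces and multiplying by (1/(2*pi)) gives a_5 = -4/(25*pi).

-4/(25*pi)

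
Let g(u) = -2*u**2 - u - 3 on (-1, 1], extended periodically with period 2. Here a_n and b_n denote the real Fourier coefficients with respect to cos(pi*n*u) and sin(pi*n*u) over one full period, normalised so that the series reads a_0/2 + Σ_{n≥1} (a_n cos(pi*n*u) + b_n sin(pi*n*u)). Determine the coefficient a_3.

a_3 = ∫_{-1}^{1} g(u) cos(3*pi*u) du.
Integrating by parts twice (tabular method), an antiderivative of (-2*u**2 - u - 3) cos(3*pi*u) is -2*u**2*sin(3*pi*u)/(3*pi) - u*sin(3*pi*u)/(3*pi) - 4*u*cos(3*pi*u)/(9*pi**2) - sin(3*pi*u)/pi + 4*sin(3*pi*u)/(27*pi**3) - cos(3*pi*u)/(9*pi**2); evaluating from -1 to 1: ∫_{-1}^{1} (-2*u**2 - u - 3) cos(3*pi*u) du = (5/(9*pi**2)) - (-1/(3*pi**2)) = 8/(9*pi**2).
Hence a_3 = 8/(9*pi**2).

8/(9*pi**2)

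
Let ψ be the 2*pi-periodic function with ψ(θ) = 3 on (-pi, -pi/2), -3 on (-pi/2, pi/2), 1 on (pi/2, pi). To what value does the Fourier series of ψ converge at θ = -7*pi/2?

θ = -7*pi/2 differs from θ = pi/2 by -2 full period(s), and the series is 2*pi-periodic.
At θ = pi/2 the one-sided limits are ψ(pi/2^-) = -3 and ψ(pi/2^+) = 1.
By Dirichlet's theorem the series converges to their average, [(-3) + (1)]/2 = -1.

-1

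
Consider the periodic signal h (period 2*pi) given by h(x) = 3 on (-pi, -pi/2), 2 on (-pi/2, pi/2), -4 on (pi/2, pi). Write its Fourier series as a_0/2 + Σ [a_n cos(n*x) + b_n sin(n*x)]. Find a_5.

a_5 = 1/pi ∫_{-pi}^{pi} h(x) cos(5*x) dx.
Split the integral at the breakpoints.
Directly, an antiderivative of (3) cos(5*x) is 3*sin(5*x)/5; evaluating from -pi to -pi/2: ∫_{-pi}^{-pi/2} (3) cos(5*x) dx = (-3/5) - (0) = -3/5.
Directly, an antiderivative of (2) cos(5*x) is 2*sin(5*x)/5; evaluating from -pi/2 to pi/2: ∫_{-pi/2}^{pi/2} (2) cos(5*x) dx = (2/5) - (-2/5) = 4/5.
Directly, an antiderivative of (-4) cos(5*x) is -4*sin(5*x)/5; evaluating from pi/2 to pi: ∫_{pi/2}^{pi} (-4) cos(5*x) dx = (0) - (-4/5) = 4/5.
Summing the pieces and multiplying by (1/pi) gives a_5 = 1/pi.

1/pi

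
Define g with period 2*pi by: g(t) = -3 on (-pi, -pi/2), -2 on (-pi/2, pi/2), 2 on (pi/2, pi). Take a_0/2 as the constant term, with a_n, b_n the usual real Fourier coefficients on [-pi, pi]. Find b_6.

-5/(3*pi)

b_6 = 1/pi ∫_{-pi}^{pi} g(t) sin(6*t) dt.
Split the integral at the breakpoints.
Directly, an antiderivative of (-3) sin(6*t) is cos(6*t)/2; evaluating from -pi to -pi/2: ∫_{-pi}^{-pi/2} (-3) sin(6*t) dt = (-1/2) - (1/2) = -1.
Directly, an antiderivative of (-2) sin(6*t) is cos(6*t)/3; evaluating from -pi/2 to pi/2: ∫_{-pi/2}^{pi/2} (-2) sin(6*t) dt = (-1/3) - (-1/3) = 0.
Directly, an antiderivative of (2) sin(6*t) is -cos(6*t)/3; evaluating from pi/2 to pi: ∫_{pi/2}^{pi} (2) sin(6*t) dt = (-1/3) - (1/3) = -2/3.
Summing the pieces and multiplying by (1/pi) gives b_6 = -5/(3*pi).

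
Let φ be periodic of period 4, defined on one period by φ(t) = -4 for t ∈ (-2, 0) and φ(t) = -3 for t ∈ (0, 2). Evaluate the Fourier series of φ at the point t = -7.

t = -7 differs from t = 1 by -2 full period(s), and the series is 4-periodic.
φ is continuous at t = 1 with value -3, so the series converges to -3 there.

-3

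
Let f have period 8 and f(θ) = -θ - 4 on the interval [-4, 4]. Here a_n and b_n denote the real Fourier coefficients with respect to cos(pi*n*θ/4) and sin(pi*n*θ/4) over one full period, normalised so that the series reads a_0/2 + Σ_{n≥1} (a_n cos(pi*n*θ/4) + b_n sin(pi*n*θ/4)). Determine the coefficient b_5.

b_5 = 1/4 ∫_{-4}^{4} f(θ) sin(5*pi*θ/4) dθ.
Integrating by parts (boundary term plus one more integral), an antiderivative of (-θ - 4) sin(5*pi*θ/4) is 4*θ*cos(5*pi*θ/4)/(5*pi) - 16*sin(5*pi*θ/4)/(25*pi**2) + 16*cos(5*pi*θ/4)/(5*pi); evaluating from -4 to 4: ∫_{-4}^{4} (-θ - 4) sin(5*pi*θ/4) dθ = (-32/(5*pi)) - (0) = -32/(5*pi).
Hence b_5 = (1/4)·(-32/(5*pi)) = -8/(5*pi).

-8/(5*pi)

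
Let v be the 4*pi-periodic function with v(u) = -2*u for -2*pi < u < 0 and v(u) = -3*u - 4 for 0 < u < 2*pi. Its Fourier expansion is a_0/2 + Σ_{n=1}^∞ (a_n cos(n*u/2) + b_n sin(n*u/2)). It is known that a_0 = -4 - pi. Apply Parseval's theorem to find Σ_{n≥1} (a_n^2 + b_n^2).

8 + 20*pi + 101*pi**2/6

Parseval: a_0^2/2 + Σ_{n≥1} (a_n^2+b_n^2) = (1/(2*pi)) ∫_{-2*pi}^{2*pi} v(u)^2 du = 16 + 24*pi + 52*pi**2/3.
Subtract a_0^2/2 = (pi + 4)**2/2: Σ (a_n^2+b_n^2) = 8 + 20*pi + 101*pi**2/6.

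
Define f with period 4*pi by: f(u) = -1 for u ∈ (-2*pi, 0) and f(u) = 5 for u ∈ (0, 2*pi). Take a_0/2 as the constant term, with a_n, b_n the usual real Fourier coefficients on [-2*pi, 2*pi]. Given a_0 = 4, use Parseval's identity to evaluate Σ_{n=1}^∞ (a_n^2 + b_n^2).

Parseval: a_0^2/2 + Σ_{n≥1} (a_n^2+b_n^2) = (1/(2*pi)) ∫_{-2*pi}^{2*pi} f(u)^2 du = 26.
Subtract a_0^2/2 = 8: Σ (a_n^2+b_n^2) = 18.

18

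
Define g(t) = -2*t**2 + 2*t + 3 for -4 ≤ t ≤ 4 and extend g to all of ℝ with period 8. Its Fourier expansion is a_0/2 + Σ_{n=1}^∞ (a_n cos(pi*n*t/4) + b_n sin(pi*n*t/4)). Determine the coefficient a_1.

128/pi**2

a_1 = 1/4 ∫_{-4}^{4} g(t) cos(pi*t/4) dt.
Integrating by parts twice (tabular method), an antiderivative of (-2*t**2 + 2*t + 3) cos(pi*t/4) is -8*t**2*sin(pi*t/4)/pi + 8*t*sin(pi*t/4)/pi - 64*t*cos(pi*t/4)/pi**2 + 12*sin(pi*t/4)/pi + 256*sin(pi*t/4)/pi**3 + 32*cos(pi*t/4)/pi**2; evaluating from -4 to 4: ∫_{-4}^{4} (-2*t**2 + 2*t + 3) cos(pi*t/4) dt = (224/pi**2) - (-288/pi**2) = 512/pi**2.
Hence a_1 = (1/4)·(512/pi**2) = 128/pi**2.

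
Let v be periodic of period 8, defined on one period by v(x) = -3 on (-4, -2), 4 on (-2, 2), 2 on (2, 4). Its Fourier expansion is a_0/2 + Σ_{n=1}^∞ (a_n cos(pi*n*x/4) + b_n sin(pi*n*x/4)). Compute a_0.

a_0 = 1/4 ∫_{-4}^{4} v(x) dx = 1/4 · (14) = 7/2.

7/2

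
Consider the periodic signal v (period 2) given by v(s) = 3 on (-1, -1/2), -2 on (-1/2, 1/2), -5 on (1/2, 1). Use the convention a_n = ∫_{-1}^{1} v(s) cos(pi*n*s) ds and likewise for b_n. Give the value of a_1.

a_1 = ∫_{-1}^{1} v(s) cos(pi*s) ds.
Split the integral at the breakpoints.
Directly, an antiderivative of (3) cos(pi*s) is 3*sin(pi*s)/pi; evaluating from -1 to -1/2: ∫_{-1}^{-1/2} (3) cos(pi*s) ds = (-3/pi) - (0) = -3/pi.
Directly, an antiderivative of (-2) cos(pi*s) is -2*sin(pi*s)/pi; evaluating from -1/2 to 1/2: ∫_{-1/2}^{1/2} (-2) cos(pi*s) ds = (-2/pi) - (2/pi) = -4/pi.
Directly, an antiderivative of (-5) cos(pi*s) is -5*sin(pi*s)/pi; evaluating from 1/2 to 1: ∫_{1/2}^{1} (-5) cos(pi*s) ds = (0) - (-5/pi) = 5/pi.
Summing the pieces gives a_1 = -2/pi.

-2/pi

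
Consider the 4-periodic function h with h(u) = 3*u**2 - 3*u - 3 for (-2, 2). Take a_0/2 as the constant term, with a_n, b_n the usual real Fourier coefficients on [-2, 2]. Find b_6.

b_6 = 1/2 ∫_{-2}^{2} h(u) sin(3*pi*u) du.
Integrating by parts twice (tabular method), an antiderivative of (3*u**2 - 3*u - 3) sin(3*pi*u) is -u**2*cos(3*pi*u)/pi + 2*u*sin(3*pi*u)/(3*pi**2) + u*cos(3*pi*u)/pi - sin(3*pi*u)/(3*pi**2) + 2*cos(3*pi*u)/(9*pi**3) + cos(3*pi*u)/pi; evaluating from -2 to 2: ∫_{-2}^{2} (3*u**2 - 3*u - 3) sin(3*pi*u) du = ((2/9 - pi**2)/pi**3) - (-5/pi + 2/(9*pi**3)) = 4/pi.
Hence b_6 = (1/2)·(4/pi) = 2/pi.

2/pi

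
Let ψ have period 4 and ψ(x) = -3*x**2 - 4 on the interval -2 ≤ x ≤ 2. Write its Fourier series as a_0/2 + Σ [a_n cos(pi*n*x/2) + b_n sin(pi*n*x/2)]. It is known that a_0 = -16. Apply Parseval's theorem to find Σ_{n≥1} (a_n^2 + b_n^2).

Parseval: a_0^2/2 + Σ_{n≥1} (a_n^2+b_n^2) = 1/2 ∫_{-2}^{2} ψ(x)^2 dx = 768/5.
Subtract a_0^2/2 = 128: Σ (a_n^2+b_n^2) = 128/5.

128/5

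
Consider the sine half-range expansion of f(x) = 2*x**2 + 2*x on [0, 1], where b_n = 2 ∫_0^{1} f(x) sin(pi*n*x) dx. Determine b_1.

b_1 = 2 ∫_0^{1} (2*x**2 + 2*x) sin(pi*x) dx.
Integrating by parts twice (tabular method), an antiderivative of (2*x**2 + 2*x) sin(pi*x) is -2*x**2*cos(pi*x)/pi + 4*x*sin(pi*x)/pi**2 - 2*x*cos(pi*x)/pi + 2*sin(pi*x)/pi**2 + 4*cos(pi*x)/pi**3; evaluating from 0 to 1: ∫_{0}^{1} (2*x**2 + 2*x) sin(pi*x) dx = (-4/pi**3 + 4/pi) - (4/pi**3) = -8/pi**3 + 4/pi.
Hence b_1 = 2·(-8/pi**3 + 4/pi) = -16/pi**3 + 8/pi.

-16/pi**3 + 8/pi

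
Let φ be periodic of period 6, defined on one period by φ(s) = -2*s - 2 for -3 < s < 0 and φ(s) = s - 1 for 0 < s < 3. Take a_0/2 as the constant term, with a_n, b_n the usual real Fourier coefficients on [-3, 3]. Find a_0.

a_0 = 1/3 ∫_{-3}^{3} φ(s) ds = 1/3 · (9/2) = 3/2.

3/2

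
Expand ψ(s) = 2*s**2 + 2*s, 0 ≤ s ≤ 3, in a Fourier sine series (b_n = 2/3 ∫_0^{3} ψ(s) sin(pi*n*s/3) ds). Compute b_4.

-12/pi

b_4 = 2/3 ∫_0^{3} (2*s**2 + 2*s) sin(4*pi*s/3) ds.
Integrating by parts twice (tabular method), an antiderivative of (2*s**2 + 2*s) sin(4*pi*s/3) is -3*s**2*cos(4*pi*s/3)/(2*pi) + 9*s*sin(4*pi*s/3)/(4*pi**2) - 3*s*cos(4*pi*s/3)/(2*pi) + 9*sin(4*pi*s/3)/(8*pi**2) + 27*cos(4*pi*s/3)/(16*pi**3); evaluating from 0 to 3: ∫_{0}^{3} (2*s**2 + 2*s) sin(4*pi*s/3) ds = (-18/pi + 27/(16*pi**3)) - (27/(16*pi**3)) = -18/pi.
Hence b_4 = (2/3)·(-18/pi) = -12/pi.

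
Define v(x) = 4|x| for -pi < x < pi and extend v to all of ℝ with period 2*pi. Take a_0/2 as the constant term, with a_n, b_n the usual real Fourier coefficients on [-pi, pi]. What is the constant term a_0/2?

a_0 = 1/pi ∫_{-pi}^{pi} v(x) dx = 1/pi · (4*pi**2) = 4*pi.
So the constant term a_0/2 = 2*pi.

2*pi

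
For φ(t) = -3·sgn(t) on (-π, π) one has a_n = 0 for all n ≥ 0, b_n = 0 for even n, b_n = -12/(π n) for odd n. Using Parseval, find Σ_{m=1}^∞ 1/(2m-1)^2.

Parseval: Σ b_n^2 = (1/π) ∫_{-π}^{π} φ(t)^2 dt = 18.
Only odd n contribute, with b_n^2 = 144/(π^2 n^2), so Σ_{m≥1} 1/(2m-1)^2 = π^2·(18)/144 = pi**2/8.

pi**2/8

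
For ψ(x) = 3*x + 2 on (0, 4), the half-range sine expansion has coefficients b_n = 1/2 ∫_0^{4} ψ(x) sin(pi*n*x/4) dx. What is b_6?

-4/pi

b_6 = 1/2 ∫_0^{4} (3*x + 2) sin(3*pi*x/2) dx.
Integrating by parts (boundary term plus one more integral), an antiderivative of (3*x + 2) sin(3*pi*x/2) is -2*x*cos(3*pi*x/2)/pi + 4*sin(3*pi*x/2)/(3*pi**2) - 4*cos(3*pi*x/2)/(3*pi); evaluating from 0 to 4: ∫_{0}^{4} (3*x + 2) sin(3*pi*x/2) dx = (-28/(3*pi)) - (-4/(3*pi)) = -8/pi.
Hence b_6 = (1/2)·(-8/pi) = -4/pi.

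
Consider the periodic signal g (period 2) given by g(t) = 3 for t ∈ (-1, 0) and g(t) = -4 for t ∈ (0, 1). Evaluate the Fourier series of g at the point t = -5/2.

3

t = -5/2 differs from t = -1/2 by -1 full period(s), and the series is 2-periodic.
g is continuous at t = -1/2 with value 3, so the series converges to 3 there.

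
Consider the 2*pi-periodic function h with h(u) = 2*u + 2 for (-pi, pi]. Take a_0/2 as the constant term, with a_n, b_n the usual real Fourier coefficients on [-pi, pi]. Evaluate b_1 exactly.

b_1 = 1/pi ∫_{-pi}^{pi} h(u) sin(u) du.
Integrating by parts (boundary term plus one more integral), an antiderivative of (2*u + 2) sin(u) is -2*u*cos(u) + 2*sin(u) - 2*cos(u); evaluating from -pi to pi: ∫_{-pi}^{pi} (2*u + 2) sin(u) du = (2 + 2*pi) - (2 - 2*pi) = 4*pi.
Hence b_1 = (1/pi)·(4*pi) = 4.

4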